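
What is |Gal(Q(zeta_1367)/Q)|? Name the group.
|Gal(Q(zeta_1367)/Q)| = phi(1367) = 1366; group ≅ (Z/1367Z)^* ≅ Z/1366Z

The n-th cyclotomic polynomial Φ_1367(x) is the minimal polynomial of zeta_1367 over Q and has degree phi(1367) = 1366. So Q(zeta_1367) is a degree-1366 Galois extension with Galois group (Z/1367Z)^*. (Z/1367Z)^* is cyclic since 1367 is an odd prime power (or 4). Hence Gal(Q(zeta_1367)/Q) ≅ Z/1366Z.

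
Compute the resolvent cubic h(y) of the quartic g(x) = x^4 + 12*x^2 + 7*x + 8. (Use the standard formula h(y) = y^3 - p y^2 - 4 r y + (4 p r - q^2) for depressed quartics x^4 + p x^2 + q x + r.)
h(y) = y^3 - 12*y^2 - 32*y + 335

Identify coefficients: p = 12, q = 7, r = 8.
Plug into h(y) = y^3 - p y^2 - 4 r y + (4 p r - q^2):
  h(y) = y^3 - (12) y^2 - 4*(8) y + (4*(12)*(8) - (7)^2)
       = y^3 + (-12) y^2 + (-32) y + (335).
Simplifying: h(y) = y^3 - 12*y^2 - 32*y + 335.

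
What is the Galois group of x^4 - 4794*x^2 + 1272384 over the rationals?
Gal(K/Q) = Z/2Z (cyclic of order 2)

f factors as (x^2 - 4512)(x^2 - 282), so the splitting field is K = Q(sqrt(4512), sqrt(282)). The squarefree part of 4512 is 282 and the squarefree part of 282 is also 282, so sqrt(4512) and sqrt(282) are both rational multiples of sqrt(282). Hence Q(sqrt(4512)) = Q(sqrt(282)) = Q(sqrt(282)), and the splitting field collapses to a single degree-2 extension with Galois group Z/2Z.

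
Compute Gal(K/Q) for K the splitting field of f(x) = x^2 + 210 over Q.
Gal(K/Q) = Z/2Z (cyclic of order 2)

x^2 + 210 is irreducible over Q since -210 is not a rational square. The splitting field Q(sqrt(-210)) has degree 2 over Q, and its unique nontrivial automorphism is sqrt(-210) ↦ -sqrt(-210). Hence Gal(Q(sqrt(-210))/Q) = Z/2Z.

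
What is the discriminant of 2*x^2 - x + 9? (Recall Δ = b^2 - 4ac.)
Δ = -71

For a quadratic a x^2 + b x + c the discriminant is Δ = b^2 - 4ac = (-1)^2 - 4*(2)*(9) = 1 - (72) = -71.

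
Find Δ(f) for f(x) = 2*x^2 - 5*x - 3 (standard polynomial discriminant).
Δ = 49

For a quadratic a x^2 + b x + c the discriminant is Δ = b^2 - 4ac = (-5)^2 - 4*(2)*(-3) = 25 - (-24) = 49.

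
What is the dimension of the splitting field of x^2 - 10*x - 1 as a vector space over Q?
[K:Q] = 2

The discriminant of x^2 + (-10)*x + (-1) is b^2 - 4c = 100 - (-4) = 104. Since 104 is not a perfect square in Q, the polynomial is irreducible over Q. Its two roots generate a degree-2 extension, so [K:Q] = 2.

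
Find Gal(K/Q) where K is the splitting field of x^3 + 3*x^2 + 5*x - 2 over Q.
Gal(K/Q) = S_3 (symmetric group of order 6)

Compute the discriminant of x^3 + (3)*x^2 + (5)*x + (-2): Δ = -707. Since Δ is not a rational square, the Galois group is not contained in A_3; it must be the full S_3 (irreducibility of the cubic rules out anything smaller).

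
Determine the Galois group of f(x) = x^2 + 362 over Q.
Gal(K/Q) = Z/2Z (cyclic of order 2)

x^2 + 362 is irreducible over Q since -362 is not a rational square. The splitting field Q(sqrt(-362)) has degree 2 over Q, and its unique nontrivial automorphism is sqrt(-362) ↦ -sqrt(-362). Hence Gal(Q(sqrt(-362))/Q) = Z/2Z.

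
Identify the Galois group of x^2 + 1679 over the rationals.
Gal(K/Q) = Z/2Z (cyclic of order 2)

x^2 + 1679 is irreducible over Q since -1679 is not a rational square. The splitting field Q(sqrt(-1679)) has degree 2 over Q, and its unique nontrivial automorphism is sqrt(-1679) ↦ -sqrt(-1679). Hence Gal(Q(sqrt(-1679))/Q) = Z/2Z.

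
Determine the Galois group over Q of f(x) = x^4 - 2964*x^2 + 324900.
Gal(K/Q) = Z/2Z (cyclic of order 2)

f factors as (x^2 - 114)(x^2 - 2850), so the splitting field is K = Q(sqrt(114), sqrt(2850)). The squarefree part of 114 is 114 and the squarefree part of 2850 is also 114, so sqrt(114) and sqrt(2850) are both rational multiples of sqrt(114). Hence Q(sqrt(114)) = Q(sqrt(2850)) = Q(sqrt(114)), and the splitting field collapses to a single degree-2 extension with Galois group Z/2Z.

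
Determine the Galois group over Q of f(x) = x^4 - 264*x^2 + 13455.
Gal(K/Q) = V_4 (Klein four-group, Z/2Z × Z/2Z)

f factors as (x^2 - 69)(x^2 - 195), so the splitting field is K = Q(sqrt(69), sqrt(195)). The elements 69, 195, 13455 are all non-squares in Q, so sqrt(69) and sqrt(195) generate independent quadratic extensions. Thus [K:Q] = 4 and Gal(K/Q) is generated by the two order-2 automorphisms sqrt(69) ↦ -sqrt(69) and sqrt(195) ↦ -sqrt(195), giving V_4.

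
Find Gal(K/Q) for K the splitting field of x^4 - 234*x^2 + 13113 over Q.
Gal(K/Q) = V_4 (Klein four-group, Z/2Z × Z/2Z)

f factors as (x^2 - 141)(x^2 - 93), so the splitting field is K = Q(sqrt(141), sqrt(93)). The elements 141, 93, 13113 are all non-squares in Q, so sqrt(141) and sqrt(93) generate independent quadratic extensions. Thus [K:Q] = 4 and Gal(K/Q) is generated by the two order-2 automorphisms sqrt(141) ↦ -sqrt(141) and sqrt(93) ↦ -sqrt(93), giving V_4.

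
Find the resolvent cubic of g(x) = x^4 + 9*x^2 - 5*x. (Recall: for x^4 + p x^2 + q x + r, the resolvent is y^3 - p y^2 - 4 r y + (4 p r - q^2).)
h(y) = y^3 - 9*y^2 - 25

Identify coefficients: p = 9, q = -5, r = 0.
Plug into h(y) = y^3 - p y^2 - 4 r y + (4 p r - q^2):
  h(y) = y^3 - (9) y^2 - 4*(0) y + (4*(9)*(0) - (-5)^2)
       = y^3 + (-9) y^2 + (0) y + (-25).
Simplifying: h(y) = y^3 - 9*y^2 - 25.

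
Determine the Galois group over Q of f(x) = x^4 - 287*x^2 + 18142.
Gal(K/Q) = V_4 (Klein four-group, Z/2Z × Z/2Z)

f factors as (x^2 - 193)(x^2 - 94), so the splitting field is K = Q(sqrt(193), sqrt(94)). The elements 193, 94, 18142 are all non-squares in Q, so sqrt(193) and sqrt(94) generate independent quadratic extensions. Thus [K:Q] = 4 and Gal(K/Q) is generated by the two order-2 automorphisms sqrt(193) ↦ -sqrt(193) and sqrt(94) ↦ -sqrt(94), giving V_4.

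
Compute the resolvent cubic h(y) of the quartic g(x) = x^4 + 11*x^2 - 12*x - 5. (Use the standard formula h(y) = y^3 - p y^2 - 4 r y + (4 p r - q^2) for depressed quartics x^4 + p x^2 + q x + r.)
h(y) = y^3 - 11*y^2 + 20*y - 364

Identify coefficients: p = 11, q = -12, r = -5.
Plug into h(y) = y^3 - p y^2 - 4 r y + (4 p r - q^2):
  h(y) = y^3 - (11) y^2 - 4*(-5) y + (4*(11)*(-5) - (-12)^2)
       = y^3 + (-11) y^2 + (20) y + (-364).
Simplifying: h(y) = y^3 - 11*y^2 + 20*y - 364.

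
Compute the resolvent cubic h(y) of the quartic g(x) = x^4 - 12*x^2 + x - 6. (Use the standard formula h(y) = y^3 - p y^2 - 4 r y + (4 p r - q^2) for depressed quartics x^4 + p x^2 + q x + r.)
h(y) = y^3 + 12*y^2 + 24*y + 287

Identify coefficients: p = -12, q = 1, r = -6.
Plug into h(y) = y^3 - p y^2 - 4 r y + (4 p r - q^2):
  h(y) = y^3 - (-12) y^2 - 4*(-6) y + (4*(-12)*(-6) - (1)^2)
       = y^3 + (12) y^2 + (24) y + (287).
Simplifying: h(y) = y^3 + 12*y^2 + 24*y + 287.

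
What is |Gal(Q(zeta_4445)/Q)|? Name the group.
|Gal(Q(zeta_4445)/Q)| = phi(4445) = 3024; group ≅ (Z/4445Z)^* ≅ Z/4Z × Z/6Z × Z/126Z

The n-th cyclotomic polynomial Φ_4445(x) is the minimal polynomial of zeta_4445 over Q and has degree phi(4445) = 3024. So Q(zeta_4445) is a degree-3024 Galois extension with Galois group (Z/4445Z)^*. By CRT, (Z/4445Z)^* ≅ (Z/5Z)^* × (Z/7Z)^* × (Z/127Z)^*. Each prime-power unit group is (Z/5Z)^* ≅ Z/4Z; (Z/7Z)^* ≅ Z/6Z; (Z/127Z)^* ≅ Z/126Z. Hence Gal(Q(zeta_4445)/Q) ≅ Z/4Z × Z/6Z × Z/126Z.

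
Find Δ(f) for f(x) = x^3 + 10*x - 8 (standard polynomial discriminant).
Δ = -5728

For a depressed cubic x^3 + p x + q the discriminant is Δ = -4 p^3 - 27 q^2 = -4*(10)^3 - 27*(-8)^2 = -4000 - 1728 = -5728.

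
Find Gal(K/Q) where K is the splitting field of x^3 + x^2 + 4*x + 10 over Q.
Gal(K/Q) = S_3 (symmetric group of order 6)

Compute the discriminant of x^3 + (1)*x^2 + (4)*x + (10): Δ = -2260. Since Δ is not a rational square, the Galois group is not contained in A_3; it must be the full S_3 (irreducibility of the cubic rules out anything smaller).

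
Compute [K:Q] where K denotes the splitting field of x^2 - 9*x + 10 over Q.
[K:Q] = 2

The discriminant of x^2 + (-9)*x + (10) is b^2 - 4c = 81 - (40) = 41. Since 41 is not a perfect square in Q, the polynomial is irreducible over Q. Its two roots generate a degree-2 extension, so [K:Q] = 2.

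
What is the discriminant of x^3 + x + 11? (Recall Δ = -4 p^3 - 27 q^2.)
Δ = -3271

For a depressed cubic x^3 + p x + q the discriminant is Δ = -4 p^3 - 27 q^2 = -4*(1)^3 - 27*(11)^2 = -4 - 3267 = -3271.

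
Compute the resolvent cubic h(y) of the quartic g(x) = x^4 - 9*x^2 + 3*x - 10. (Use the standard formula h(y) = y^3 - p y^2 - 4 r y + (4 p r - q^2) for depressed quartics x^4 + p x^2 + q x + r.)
h(y) = y^3 + 9*y^2 + 40*y + 351

Identify coefficients: p = -9, q = 3, r = -10.
Plug into h(y) = y^3 - p y^2 - 4 r y + (4 p r - q^2):
  h(y) = y^3 - (-9) y^2 - 4*(-10) y + (4*(-9)*(-10) - (3)^2)
       = y^3 + (9) y^2 + (40) y + (351).
Simplifying: h(y) = y^3 + 9*y^2 + 40*y + 351.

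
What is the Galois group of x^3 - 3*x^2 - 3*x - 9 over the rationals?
Gal(K/Q) = S_3 (symmetric group of order 6)

Compute the discriminant of x^3 + (-3)*x^2 + (-3)*x + (-9): Δ = -4428. Since Δ is not a rational square, the Galois group is not contained in A_3; it must be the full S_3 (irreducibility of the cubic rules out anything smaller).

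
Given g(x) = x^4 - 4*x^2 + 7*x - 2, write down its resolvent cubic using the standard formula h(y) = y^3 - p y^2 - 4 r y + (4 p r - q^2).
h(y) = y^3 + 4*y^2 + 8*y - 17

Identify coefficients: p = -4, q = 7, r = -2.
Plug into h(y) = y^3 - p y^2 - 4 r y + (4 p r - q^2):
  h(y) = y^3 - (-4) y^2 - 4*(-2) y + (4*(-4)*(-2) - (7)^2)
       = y^3 + (4) y^2 + (8) y + (-17).
Simplifying: h(y) = y^3 + 4*y^2 + 8*y - 17.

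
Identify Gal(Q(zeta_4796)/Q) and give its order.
|Gal(Q(zeta_4796)/Q)| = phi(4796) = 2160; group ≅ (Z/4796Z)^* ≅ Z/2Z × Z/10Z × Z/108Z

The n-th cyclotomic polynomial Φ_4796(x) is the minimal polynomial of zeta_4796 over Q and has degree phi(4796) = 2160. So Q(zeta_4796) is a degree-2160 Galois extension with Galois group (Z/4796Z)^*. By CRT, (Z/4796Z)^* ≅ (Z/4Z)^* × (Z/11Z)^* × (Z/109Z)^*. Each prime-power unit group is (Z/4Z)^* ≅ Z/2Z; (Z/11Z)^* ≅ Z/10Z; (Z/109Z)^* ≅ Z/108Z. Hence Gal(Q(zeta_4796)/Q) ≅ Z/2Z × Z/10Z × Z/108Z.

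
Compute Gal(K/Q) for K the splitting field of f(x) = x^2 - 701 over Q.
Gal(K/Q) = Z/2Z (cyclic of order 2)

x^2 - 701 is irreducible over Q since 701 is not a rational square. The splitting field Q(sqrt(701)) has degree 2 over Q, and its unique nontrivial automorphism is sqrt(701) ↦ -sqrt(701). Hence Gal(Q(sqrt(701))/Q) = Z/2Z.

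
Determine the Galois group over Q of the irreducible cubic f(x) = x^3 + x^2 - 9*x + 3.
Gal(K/Q) = S_3 (symmetric group of order 6)

Compute the discriminant of x^3 + (1)*x^2 + (-9)*x + (3): Δ = 2256. Since Δ is not a rational square, the Galois group is not contained in A_3; it must be the full S_3 (irreducibility of the cubic rules out anything smaller).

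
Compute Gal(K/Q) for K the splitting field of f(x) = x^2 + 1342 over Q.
Gal(K/Q) = Z/2Z (cyclic of order 2)

x^2 + 1342 is irreducible over Q since -1342 is not a rational square. The splitting field Q(sqrt(-1342)) has degree 2 over Q, and its unique nontrivial automorphism is sqrt(-1342) ↦ -sqrt(-1342). Hence Gal(Q(sqrt(-1342))/Q) = Z/2Z.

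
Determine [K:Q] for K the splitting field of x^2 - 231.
[K:Q] = 2

The polynomial x^2 - 231 is irreducible over Q since 231 is not a perfect square. Its splitting field is Q(sqrt(231)), which has degree 2 over Q.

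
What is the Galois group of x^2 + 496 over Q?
Gal(K/Q) = Z/2Z (cyclic of order 2)

x^2 + 496 is irreducible over Q since -496 is not a rational square. The splitting field Q(sqrt(-496)) has degree 2 over Q, and its unique nontrivial automorphism is sqrt(-496) ↦ -sqrt(-496). Hence Gal(Q(sqrt(-496))/Q) = Z/2Z.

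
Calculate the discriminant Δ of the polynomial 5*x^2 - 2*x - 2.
Δ = 44

For a quadratic a x^2 + b x + c the discriminant is Δ = b^2 - 4ac = (-2)^2 - 4*(5)*(-2) = 4 - (-40) = 44.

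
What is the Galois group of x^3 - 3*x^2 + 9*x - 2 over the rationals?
Gal(K/Q) = S_3 (symmetric group of order 6)

Compute the discriminant of x^3 + (-3)*x^2 + (9)*x + (-2): Δ = -1539. Since Δ is not a rational square, the Galois group is not contained in A_3; it must be the full S_3 (irreducibility of the cubic rules out anything smaller).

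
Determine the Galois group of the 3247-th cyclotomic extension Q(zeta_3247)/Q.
|Gal(Q(zeta_3247)/Q)| = phi(3247) = 3040; group ≅ (Z/3247Z)^* ≅ Z/16Z × Z/190Z

The n-th cyclotomic polynomial Φ_3247(x) is the minimal polynomial of zeta_3247 over Q and has degree phi(3247) = 3040. So Q(zeta_3247) is a degree-3040 Galois extension with Galois group (Z/3247Z)^*. By CRT, (Z/3247Z)^* ≅ (Z/17Z)^* × (Z/191Z)^*. Each prime-power unit group is (Z/17Z)^* ≅ Z/16Z; (Z/191Z)^* ≅ Z/190Z. Hence Gal(Q(zeta_3247)/Q) ≅ Z/16Z × Z/190Z.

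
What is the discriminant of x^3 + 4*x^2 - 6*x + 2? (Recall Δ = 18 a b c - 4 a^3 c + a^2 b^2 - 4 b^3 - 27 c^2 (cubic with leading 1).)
Δ = -44

For x^3 + a x^2 + b x + c the discriminant is Δ = 18 a b c - 4 a^3 c + a^2 b^2 - 4 b^3 - 27 c^2.
Plug a = 4, b = -6, c = 2:
  18*(4)*(-6)*(2) - 4*(4)^3*(2) + (4)^2*(-6)^2 - 4*(-6)^3 - 27*(2)^2
  = -864 + (-512) + 576 + (864) + (-108)
  = -44.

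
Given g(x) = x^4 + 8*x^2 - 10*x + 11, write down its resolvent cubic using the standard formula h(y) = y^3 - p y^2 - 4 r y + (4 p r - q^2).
h(y) = y^3 - 8*y^2 - 44*y + 252

Identify coefficients: p = 8, q = -10, r = 11.
Plug into h(y) = y^3 - p y^2 - 4 r y + (4 p r - q^2):
  h(y) = y^3 - (8) y^2 - 4*(11) y + (4*(8)*(11) - (-10)^2)
       = y^3 + (-8) y^2 + (-44) y + (252).
Simplifying: h(y) = y^3 - 8*y^2 - 44*y + 252.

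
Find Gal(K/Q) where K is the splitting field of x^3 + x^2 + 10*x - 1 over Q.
Gal(K/Q) = S_3 (symmetric group of order 6)

Compute the discriminant of x^3 + (1)*x^2 + (10)*x + (-1): Δ = -4103. Since Δ is not a rational square, the Galois group is not contained in A_3; it must be the full S_3 (irreducibility of the cubic rules out anything smaller).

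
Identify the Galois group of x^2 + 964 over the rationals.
Gal(K/Q) = Z/2Z (cyclic of order 2)

x^2 + 964 is irreducible over Q since -964 is not a rational square. The splitting field Q(sqrt(-964)) has degree 2 over Q, and its unique nontrivial automorphism is sqrt(-964) ↦ -sqrt(-964). Hence Gal(Q(sqrt(-964))/Q) = Z/2Z.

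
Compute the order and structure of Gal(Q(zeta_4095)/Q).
|Gal(Q(zeta_4095)/Q)| = phi(4095) = 1728; group ≅ (Z/4095Z)^* ≅ Z/4Z × Z/6Z × Z/6Z × Z/12Z

The n-th cyclotomic polynomial Φ_4095(x) is the minimal polynomial of zeta_4095 over Q and has degree phi(4095) = 1728. So Q(zeta_4095) is a degree-1728 Galois extension with Galois group (Z/4095Z)^*. By CRT, (Z/4095Z)^* ≅ (Z/9Z)^* × (Z/5Z)^* × (Z/7Z)^* × (Z/13Z)^*. Each prime-power unit group is (Z/9Z)^* ≅ Z/6Z; (Z/5Z)^* ≅ Z/4Z; (Z/7Z)^* ≅ Z/6Z; (Z/13Z)^* ≅ Z/12Z. Hence Gal(Q(zeta_4095)/Q) ≅ Z/4Z × Z/6Z × Z/6Z × Z/12Z.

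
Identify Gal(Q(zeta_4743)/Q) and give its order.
|Gal(Q(zeta_4743)/Q)| = phi(4743) = 2880; group ≅ (Z/4743Z)^* ≅ Z/6Z × Z/16Z × Z/30Z

The n-th cyclotomic polynomial Φ_4743(x) is the minimal polynomial of zeta_4743 over Q and has degree phi(4743) = 2880. So Q(zeta_4743) is a degree-2880 Galois extension with Galois group (Z/4743Z)^*. By CRT, (Z/4743Z)^* ≅ (Z/9Z)^* × (Z/17Z)^* × (Z/31Z)^*. Each prime-power unit group is (Z/9Z)^* ≅ Z/6Z; (Z/17Z)^* ≅ Z/16Z; (Z/31Z)^* ≅ Z/30Z. Hence Gal(Q(zeta_4743)/Q) ≅ Z/6Z × Z/16Z × Z/30Z.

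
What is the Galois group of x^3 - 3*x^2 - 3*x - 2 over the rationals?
Gal(K/Q) = S_3 (symmetric group of order 6)

Compute the discriminant of x^3 + (-3)*x^2 + (-3)*x + (-2): Δ = -459. Since Δ is not a rational square, the Galois group is not contained in A_3; it must be the full S_3 (irreducibility of the cubic rules out anything smaller).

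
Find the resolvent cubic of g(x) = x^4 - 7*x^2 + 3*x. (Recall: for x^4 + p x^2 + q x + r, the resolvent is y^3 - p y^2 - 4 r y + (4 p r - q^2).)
h(y) = y^3 + 7*y^2 - 9

Identify coefficients: p = -7, q = 3, r = 0.
Plug into h(y) = y^3 - p y^2 - 4 r y + (4 p r - q^2):
  h(y) = y^3 - (-7) y^2 - 4*(0) y + (4*(-7)*(0) - (3)^2)
       = y^3 + (7) y^2 + (0) y + (-9).
Simplifying: h(y) = y^3 + 7*y^2 - 9.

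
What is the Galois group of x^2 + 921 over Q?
Gal(K/Q) = Z/2Z (cyclic of order 2)

x^2 + 921 is irreducible over Q since -921 is not a rational square. The splitting field Q(sqrt(-921)) has degree 2 over Q, and its unique nontrivial automorphism is sqrt(-921) ↦ -sqrt(-921). Hence Gal(Q(sqrt(-921))/Q) = Z/2Z.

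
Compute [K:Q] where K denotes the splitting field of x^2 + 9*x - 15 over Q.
[K:Q] = 2

The discriminant of x^2 + (9)*x + (-15) is b^2 - 4c = 81 - (-60) = 141. Since 141 is not a perfect square in Q, the polynomial is irreducible over Q. Its two roots generate a degree-2 extension, so [K:Q] = 2.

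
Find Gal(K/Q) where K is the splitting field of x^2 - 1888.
Gal(K/Q) = Z/2Z (cyclic of order 2)

x^2 - 1888 is irreducible over Q since 1888 is not a rational square. The splitting field Q(sqrt(1888)) has degree 2 over Q, and its unique nontrivial automorphism is sqrt(1888) ↦ -sqrt(1888). Hence Gal(Q(sqrt(1888))/Q) = Z/2Z.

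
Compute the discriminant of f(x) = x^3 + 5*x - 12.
Δ = -4388

For a depressed cubic x^3 + p x + q the discriminant is Δ = -4 p^3 - 27 q^2 = -4*(5)^3 - 27*(-12)^2 = -500 - 3888 = -4388.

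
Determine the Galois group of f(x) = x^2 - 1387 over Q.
Gal(K/Q) = Z/2Z (cyclic of order 2)

x^2 - 1387 is irreducible over Q since 1387 is not a rational square. The splitting field Q(sqrt(1387)) has degree 2 over Q, and its unique nontrivial automorphism is sqrt(1387) ↦ -sqrt(1387). Hence Gal(Q(sqrt(1387))/Q) = Z/2Z.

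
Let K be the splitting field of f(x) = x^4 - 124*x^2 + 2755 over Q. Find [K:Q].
[K:Q] = 4

f factors as (x^2 - 95)(x^2 - 29); the splitting field is K = Q(sqrt(95), sqrt(29)). Since 95, 29, and 2755 are all non-squares in Q, the three subfields Q(sqrt(95)), Q(sqrt(29)), Q(sqrt(2755)) are distinct degree-2 extensions, so [K:Q] = 4 (Klein four Galois group).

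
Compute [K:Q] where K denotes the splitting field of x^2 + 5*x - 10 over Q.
[K:Q] = 2

The discriminant of x^2 + (5)*x + (-10) is b^2 - 4c = 25 - (-40) = 65. Since 65 is not a perfect square in Q, the polynomial is irreducible over Q. Its two roots generate a degree-2 extension, so [K:Q] = 2.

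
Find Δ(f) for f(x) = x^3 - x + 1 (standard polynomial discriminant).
Δ = -23

For a depressed cubic x^3 + p x + q the discriminant is Δ = -4 p^3 - 27 q^2 = -4*(-1)^3 - 27*(1)^2 = 4 - 27 = -23.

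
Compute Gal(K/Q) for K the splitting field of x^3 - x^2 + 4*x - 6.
Gal(K/Q) = S_3 (symmetric group of order 6)

Compute the discriminant of x^3 + (-1)*x^2 + (4)*x + (-6): Δ = -804. Since Δ is not a rational square, the Galois group is not contained in A_3; it must be the full S_3 (irreducibility of the cubic rules out anything smaller).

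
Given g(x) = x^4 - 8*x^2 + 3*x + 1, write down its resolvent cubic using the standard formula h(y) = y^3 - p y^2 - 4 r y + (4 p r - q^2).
h(y) = y^3 + 8*y^2 - 4*y - 41

Identify coefficients: p = -8, q = 3, r = 1.
Plug into h(y) = y^3 - p y^2 - 4 r y + (4 p r - q^2):
  h(y) = y^3 - (-8) y^2 - 4*(1) y + (4*(-8)*(1) - (3)^2)
       = y^3 + (8) y^2 + (-4) y + (-41).
Simplifying: h(y) = y^3 + 8*y^2 - 4*y - 41.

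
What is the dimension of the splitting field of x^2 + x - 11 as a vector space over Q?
[K:Q] = 2

The discriminant of x^2 + (1)*x + (-11) is b^2 - 4c = 1 - (-44) = 45. Since 45 is not a perfect square in Q, the polynomial is irreducible over Q. Its two roots generate a degree-2 extension, so [K:Q] = 2.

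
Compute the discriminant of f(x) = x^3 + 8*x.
Δ = -2048

For a depressed cubic x^3 + p x + q the discriminant is Δ = -4 p^3 - 27 q^2 = -4*(8)^3 - 27*(0)^2 = -2048 - 0 = -2048.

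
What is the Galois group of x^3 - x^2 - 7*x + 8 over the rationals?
Gal(K/Q) = S_3 (symmetric group of order 6)

Compute the discriminant of x^3 + (-1)*x^2 + (-7)*x + (8): Δ = 733. Since Δ is not a rational square, the Galois group is not contained in A_3; it must be the full S_3 (irreducibility of the cubic rules out anything smaller).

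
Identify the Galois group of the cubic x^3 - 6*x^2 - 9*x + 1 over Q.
Gal(K/Q) = S_3 (symmetric group of order 6)

Compute the discriminant of x^3 + (-6)*x^2 + (-9)*x + (1): Δ = 7641. Since Δ is not a rational square, the Galois group is not contained in A_3; it must be the full S_3 (irreducibility of the cubic rules out anything smaller).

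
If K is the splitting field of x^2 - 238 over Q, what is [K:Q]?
[K:Q] = 2

The polynomial x^2 - 238 is irreducible over Q since 238 is not a perfect square. Its splitting field is Q(sqrt(238)), which has degree 2 over Q.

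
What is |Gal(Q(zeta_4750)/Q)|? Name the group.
|Gal(Q(zeta_4750)/Q)| = phi(4750) = 1800; group ≅ (Z/4750Z)^* ≅ Z/18Z × Z/100Z

The n-th cyclotomic polynomial Φ_4750(x) is the minimal polynomial of zeta_4750 over Q and has degree phi(4750) = 1800. So Q(zeta_4750) is a degree-1800 Galois extension with Galois group (Z/4750Z)^*. By CRT, (Z/4750Z)^* ≅ (Z/2Z)^* × (Z/125Z)^* × (Z/19Z)^*. Each prime-power unit group is (Z/2Z)^* ≅ trivial group (order 1); (Z/125Z)^* ≅ Z/100Z; (Z/19Z)^* ≅ Z/18Z. Hence Gal(Q(zeta_4750)/Q) ≅ Z/18Z × Z/100Z.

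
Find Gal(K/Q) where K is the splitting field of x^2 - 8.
Gal(K/Q) = Z/2Z (cyclic of order 2)

x^2 - 8 is irreducible over Q since 8 is not a rational square. The splitting field Q(sqrt(8)) has degree 2 over Q, and its unique nontrivial automorphism is sqrt(8) ↦ -sqrt(8). Hence Gal(Q(sqrt(8))/Q) = Z/2Z.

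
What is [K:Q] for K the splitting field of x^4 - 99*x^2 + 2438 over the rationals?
[K:Q] = 4

f factors as (x^2 - 53)(x^2 - 46); the splitting field is K = Q(sqrt(53), sqrt(46)). Since 53, 46, and 2438 are all non-squares in Q, the three subfields Q(sqrt(53)), Q(sqrt(46)), Q(sqrt(2438)) are distinct degree-2 extensions, so [K:Q] = 4 (Klein four Galois group).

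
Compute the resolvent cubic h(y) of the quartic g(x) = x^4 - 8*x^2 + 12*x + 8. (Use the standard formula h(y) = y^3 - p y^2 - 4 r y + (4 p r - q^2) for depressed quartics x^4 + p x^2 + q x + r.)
h(y) = y^3 + 8*y^2 - 32*y - 400

Identify coefficients: p = -8, q = 12, r = 8.
Plug into h(y) = y^3 - p y^2 - 4 r y + (4 p r - q^2):
  h(y) = y^3 - (-8) y^2 - 4*(8) y + (4*(-8)*(8) - (12)^2)
       = y^3 + (8) y^2 + (-32) y + (-400).
Simplifying: h(y) = y^3 + 8*y^2 - 32*y - 400.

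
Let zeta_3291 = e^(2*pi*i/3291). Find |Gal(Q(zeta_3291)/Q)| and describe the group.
|Gal(Q(zeta_3291)/Q)| = phi(3291) = 2192; group ≅ (Z/3291Z)^* ≅ Z/2Z × Z/1096Z

The n-th cyclotomic polynomial Φ_3291(x) is the minimal polynomial of zeta_3291 over Q and has degree phi(3291) = 2192. So Q(zeta_3291) is a degree-2192 Galois extension with Galois group (Z/3291Z)^*. By CRT, (Z/3291Z)^* ≅ (Z/3Z)^* × (Z/1097Z)^*. Each prime-power unit group is (Z/3Z)^* ≅ Z/2Z; (Z/1097Z)^* ≅ Z/1096Z. Hence Gal(Q(zeta_3291)/Q) ≅ Z/2Z × Z/1096Z.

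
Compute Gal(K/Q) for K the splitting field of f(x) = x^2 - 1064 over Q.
Gal(K/Q) = Z/2Z (cyclic of order 2)

x^2 - 1064 is irreducible over Q since 1064 is not a rational square. The splitting field Q(sqrt(1064)) has degree 2 over Q, and its unique nontrivial automorphism is sqrt(1064) ↦ -sqrt(1064). Hence Gal(Q(sqrt(1064))/Q) = Z/2Z.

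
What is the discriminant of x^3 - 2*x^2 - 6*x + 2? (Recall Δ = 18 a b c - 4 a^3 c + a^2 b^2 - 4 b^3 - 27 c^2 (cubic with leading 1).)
Δ = 1396

For x^3 + a x^2 + b x + c the discriminant is Δ = 18 a b c - 4 a^3 c + a^2 b^2 - 4 b^3 - 27 c^2.
Plug a = -2, b = -6, c = 2:
  18*(-2)*(-6)*(2) - 4*(-2)^3*(2) + (-2)^2*(-6)^2 - 4*(-6)^3 - 27*(2)^2
  = 432 + (64) + 144 + (864) + (-108)
  = 1396.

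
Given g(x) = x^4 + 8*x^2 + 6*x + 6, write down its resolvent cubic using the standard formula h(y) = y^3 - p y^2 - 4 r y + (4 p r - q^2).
h(y) = y^3 - 8*y^2 - 24*y + 156

Identify coefficients: p = 8, q = 6, r = 6.
Plug into h(y) = y^3 - p y^2 - 4 r y + (4 p r - q^2):
  h(y) = y^3 - (8) y^2 - 4*(6) y + (4*(8)*(6) - (6)^2)
       = y^3 + (-8) y^2 + (-24) y + (156).
Simplifying: h(y) = y^3 - 8*y^2 - 24*y + 156.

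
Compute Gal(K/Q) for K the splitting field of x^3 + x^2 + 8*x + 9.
Gal(K/Q) = S_3 (symmetric group of order 6)

Compute the discriminant of x^3 + (1)*x^2 + (8)*x + (9): Δ = -2911. Since Δ is not a rational square, the Galois group is not contained in A_3; it must be the full S_3 (irreducibility of the cubic rules out anything smaller).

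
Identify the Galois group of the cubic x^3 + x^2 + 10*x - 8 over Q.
Gal(K/Q) = S_3 (symmetric group of order 6)

Compute the discriminant of x^3 + (1)*x^2 + (10)*x + (-8): Δ = -7036. Since Δ is not a rational square, the Galois group is not contained in A_3; it must be the full S_3 (irreducibility of the cubic rules out anything smaller).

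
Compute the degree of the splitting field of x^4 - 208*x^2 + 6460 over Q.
[K:Q] = 4

f factors as (x^2 - 170)(x^2 - 38); the splitting field is K = Q(sqrt(170), sqrt(38)). Since 170, 38, and 6460 are all non-squares in Q, the three subfields Q(sqrt(170)), Q(sqrt(38)), Q(sqrt(6460)) are distinct degree-2 extensions, so [K:Q] = 4 (Klein four Galois group).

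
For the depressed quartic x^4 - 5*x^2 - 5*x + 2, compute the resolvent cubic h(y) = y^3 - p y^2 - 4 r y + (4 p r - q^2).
h(y) = y^3 + 5*y^2 - 8*y - 65

Identify coefficients: p = -5, q = -5, r = 2.
Plug into h(y) = y^3 - p y^2 - 4 r y + (4 p r - q^2):
  h(y) = y^3 - (-5) y^2 - 4*(2) y + (4*(-5)*(2) - (-5)^2)
       = y^3 + (5) y^2 + (-8) y + (-65).
Simplifying: h(y) = y^3 + 5*y^2 - 8*y - 65.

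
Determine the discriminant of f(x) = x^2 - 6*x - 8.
Δ = 68

For a quadratic a x^2 + b x + c the discriminant is Δ = b^2 - 4ac = (-6)^2 - 4*(1)*(-8) = 36 - (-32) = 68.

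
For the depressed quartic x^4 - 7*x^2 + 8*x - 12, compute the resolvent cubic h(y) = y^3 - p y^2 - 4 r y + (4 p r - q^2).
h(y) = y^3 + 7*y^2 + 48*y + 272

Identify coefficients: p = -7, q = 8, r = -12.
Plug into h(y) = y^3 - p y^2 - 4 r y + (4 p r - q^2):
  h(y) = y^3 - (-7) y^2 - 4*(-12) y + (4*(-7)*(-12) - (8)^2)
       = y^3 + (7) y^2 + (48) y + (272).
Simplifying: h(y) = y^3 + 7*y^2 + 48*y + 272.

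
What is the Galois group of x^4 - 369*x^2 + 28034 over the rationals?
Gal(K/Q) = V_4 (Klein four-group, Z/2Z × Z/2Z)

f factors as (x^2 - 107)(x^2 - 262), so the splitting field is K = Q(sqrt(107), sqrt(262)). The elements 107, 262, 28034 are all non-squares in Q, so sqrt(107) and sqrt(262) generate independent quadratic extensions. Thus [K:Q] = 4 and Gal(K/Q) is generated by the two order-2 automorphisms sqrt(107) ↦ -sqrt(107) and sqrt(262) ↦ -sqrt(262), giving V_4.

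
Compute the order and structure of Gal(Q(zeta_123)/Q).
|Gal(Q(zeta_123)/Q)| = phi(123) = 80; group ≅ (Z/123Z)^* ≅ Z/2Z × Z/40Z

The n-th cyclotomic polynomial Φ_123(x) is the minimal polynomial of zeta_123 over Q and has degree phi(123) = 80. So Q(zeta_123) is a degree-80 Galois extension with Galois group (Z/123Z)^*. By CRT, (Z/123Z)^* ≅ (Z/3Z)^* × (Z/41Z)^*. Each prime-power unit group is (Z/3Z)^* ≅ Z/2Z; (Z/41Z)^* ≅ Z/40Z. Hence Gal(Q(zeta_123)/Q) ≅ Z/2Z × Z/40Z.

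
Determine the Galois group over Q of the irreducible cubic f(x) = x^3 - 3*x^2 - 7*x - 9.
Gal(K/Q) = S_3 (symmetric group of order 6)

Compute the discriminant of x^3 + (-3)*x^2 + (-7)*x + (-9): Δ = -4748. Since Δ is not a rational square, the Galois group is not contained in A_3; it must be the full S_3 (irreducibility of the cubic rules out anything smaller).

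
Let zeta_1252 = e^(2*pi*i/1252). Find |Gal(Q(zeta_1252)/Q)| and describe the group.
|Gal(Q(zeta_1252)/Q)| = phi(1252) = 624; group ≅ (Z/1252Z)^* ≅ Z/2Z × Z/312Z

The n-th cyclotomic polynomial Φ_1252(x) is the minimal polynomial of zeta_1252 over Q and has degree phi(1252) = 624. So Q(zeta_1252) is a degree-624 Galois extension with Galois group (Z/1252Z)^*. By CRT, (Z/1252Z)^* ≅ (Z/4Z)^* × (Z/313Z)^*. Each prime-power unit group is (Z/4Z)^* ≅ Z/2Z; (Z/313Z)^* ≅ Z/312Z. Hence Gal(Q(zeta_1252)/Q) ≅ Z/2Z × Z/312Z.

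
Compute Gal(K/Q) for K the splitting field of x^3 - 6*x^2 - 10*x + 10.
Gal(K/Q) = S_3 (symmetric group of order 6)

Compute the discriminant of x^3 + (-6)*x^2 + (-10)*x + (10): Δ = 24340. Since Δ is not a rational square, the Galois group is not contained in A_3; it must be the full S_3 (irreducibility of the cubic rules out anything smaller).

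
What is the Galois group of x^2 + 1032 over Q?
Gal(K/Q) = Z/2Z (cyclic of order 2)

x^2 + 1032 is irreducible over Q since -1032 is not a rational square. The splitting field Q(sqrt(-1032)) has degree 2 over Q, and its unique nontrivial automorphism is sqrt(-1032) ↦ -sqrt(-1032). Hence Gal(Q(sqrt(-1032))/Q) = Z/2Z.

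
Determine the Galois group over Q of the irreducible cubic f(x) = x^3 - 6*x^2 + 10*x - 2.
Gal(K/Q) = S_3 (symmetric group of order 6)

Compute the discriminant of x^3 + (-6)*x^2 + (10)*x + (-2): Δ = -76. Since Δ is not a rational square, the Galois group is not contained in A_3; it must be the full S_3 (irreducibility of the cubic rules out anything smaller).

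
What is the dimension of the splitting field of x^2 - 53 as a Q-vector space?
[K:Q] = 2

The polynomial x^2 - 53 is irreducible over Q since 53 is not a perfect square. Its splitting field is Q(sqrt(53)), which has degree 2 over Q.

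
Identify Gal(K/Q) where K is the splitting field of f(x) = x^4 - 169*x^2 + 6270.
Gal(K/Q) = V_4 (Klein four-group, Z/2Z × Z/2Z)

f factors as (x^2 - 114)(x^2 - 55), so the splitting field is K = Q(sqrt(114), sqrt(55)). The elements 114, 55, 6270 are all non-squares in Q, so sqrt(114) and sqrt(55) generate independent quadratic extensions. Thus [K:Q] = 4 and Gal(K/Q) is generated by the two order-2 automorphisms sqrt(114) ↦ -sqrt(114) and sqrt(55) ↦ -sqrt(55), giving V_4.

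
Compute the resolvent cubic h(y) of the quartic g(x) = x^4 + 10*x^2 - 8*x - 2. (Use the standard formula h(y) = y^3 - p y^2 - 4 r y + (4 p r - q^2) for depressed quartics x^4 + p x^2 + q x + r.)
h(y) = y^3 - 10*y^2 + 8*y - 144

Identify coefficients: p = 10, q = -8, r = -2.
Plug into h(y) = y^3 - p y^2 - 4 r y + (4 p r - q^2):
  h(y) = y^3 - (10) y^2 - 4*(-2) y + (4*(10)*(-2) - (-8)^2)
       = y^3 + (-10) y^2 + (8) y + (-144).
Simplifying: h(y) = y^3 - 10*y^2 + 8*y - 144.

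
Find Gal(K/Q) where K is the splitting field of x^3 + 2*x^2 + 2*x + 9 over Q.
Gal(K/Q) = S_3 (symmetric group of order 6)

Compute the discriminant of x^3 + (2)*x^2 + (2)*x + (9): Δ = -1843. Since Δ is not a rational square, the Galois group is not contained in A_3; it must be the full S_3 (irreducibility of the cubic rules out anything smaller).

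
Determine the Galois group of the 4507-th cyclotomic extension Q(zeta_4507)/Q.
|Gal(Q(zeta_4507)/Q)| = phi(4507) = 4506; group ≅ (Z/4507Z)^* ≅ Z/4506Z

The n-th cyclotomic polynomial Φ_4507(x) is the minimal polynomial of zeta_4507 over Q and has degree phi(4507) = 4506. So Q(zeta_4507) is a degree-4506 Galois extension with Galois group (Z/4507Z)^*. (Z/4507Z)^* is cyclic since 4507 is an odd prime power (or 4). Hence Gal(Q(zeta_4507)/Q) ≅ Z/4506Z.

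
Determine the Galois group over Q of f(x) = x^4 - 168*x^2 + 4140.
Gal(K/Q) = V_4 (Klein four-group, Z/2Z × Z/2Z)

f factors as (x^2 - 138)(x^2 - 30), so the splitting field is K = Q(sqrt(138), sqrt(30)). The elements 138, 30, 4140 are all non-squares in Q, so sqrt(138) and sqrt(30) generate independent quadratic extensions. Thus [K:Q] = 4 and Gal(K/Q) is generated by the two order-2 automorphisms sqrt(138) ↦ -sqrt(138) and sqrt(30) ↦ -sqrt(30), giving V_4.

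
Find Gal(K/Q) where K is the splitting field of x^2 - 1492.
Gal(K/Q) = Z/2Z (cyclic of order 2)

x^2 - 1492 is irreducible over Q since 1492 is not a rational square. The splitting field Q(sqrt(1492)) has degree 2 over Q, and its unique nontrivial automorphism is sqrt(1492) ↦ -sqrt(1492). Hence Gal(Q(sqrt(1492))/Q) = Z/2Z.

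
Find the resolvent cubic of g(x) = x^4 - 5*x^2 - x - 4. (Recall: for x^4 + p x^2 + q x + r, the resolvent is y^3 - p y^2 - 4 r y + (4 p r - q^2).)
h(y) = y^3 + 5*y^2 + 16*y + 79

Identify coefficients: p = -5, q = -1, r = -4.
Plug into h(y) = y^3 - p y^2 - 4 r y + (4 p r - q^2):
  h(y) = y^3 - (-5) y^2 - 4*(-4) y + (4*(-5)*(-4) - (-1)^2)
       = y^3 + (5) y^2 + (16) y + (79).
Simplifying: h(y) = y^3 + 5*y^2 + 16*y + 79.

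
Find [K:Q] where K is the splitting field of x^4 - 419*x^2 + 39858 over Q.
[K:Q] = 4

f factors as (x^2 - 146)(x^2 - 273); the splitting field is K = Q(sqrt(146), sqrt(273)). Since 146, 273, and 39858 are all non-squares in Q, the three subfields Q(sqrt(146)), Q(sqrt(273)), Q(sqrt(39858)) are distinct degree-2 extensions, so [K:Q] = 4 (Klein four Galois group).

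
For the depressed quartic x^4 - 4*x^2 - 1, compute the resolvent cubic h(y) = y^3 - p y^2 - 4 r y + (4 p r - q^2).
h(y) = y^3 + 4*y^2 + 4*y + 16

Identify coefficients: p = -4, q = 0, r = -1.
Plug into h(y) = y^3 - p y^2 - 4 r y + (4 p r - q^2):
  h(y) = y^3 - (-4) y^2 - 4*(-1) y + (4*(-4)*(-1) - (0)^2)
       = y^3 + (4) y^2 + (4) y + (16).
Simplifying: h(y) = y^3 + 4*y^2 + 4*y + 16.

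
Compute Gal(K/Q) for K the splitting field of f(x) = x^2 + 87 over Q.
Gal(K/Q) = Z/2Z (cyclic of order 2)

x^2 + 87 is irreducible over Q since -87 is not a rational square. The splitting field Q(sqrt(-87)) has degree 2 over Q, and its unique nontrivial automorphism is sqrt(-87) ↦ -sqrt(-87). Hence Gal(Q(sqrt(-87))/Q) = Z/2Z.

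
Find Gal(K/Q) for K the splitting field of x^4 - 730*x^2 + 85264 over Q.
Gal(K/Q) = Z/2Z (cyclic of order 2)

f factors as (x^2 - 146)(x^2 - 584), so the splitting field is K = Q(sqrt(146), sqrt(584)). The squarefree part of 146 is 146 and the squarefree part of 584 is also 146, so sqrt(146) and sqrt(584) are both rational multiples of sqrt(146). Hence Q(sqrt(146)) = Q(sqrt(584)) = Q(sqrt(146)), and the splitting field collapses to a single degree-2 extension with Galois group Z/2Z.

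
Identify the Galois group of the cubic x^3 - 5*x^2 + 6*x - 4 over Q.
Gal(K/Q) = S_3 (symmetric group of order 6)

Compute the discriminant of x^3 + (-5)*x^2 + (6)*x + (-4): Δ = -236. Since Δ is not a rational square, the Galois group is not contained in A_3; it must be the full S_3 (irreducibility of the cubic rules out anything smaller).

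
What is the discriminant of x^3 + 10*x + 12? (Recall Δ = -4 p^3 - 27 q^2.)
Δ = -7888

For a depressed cubic x^3 + p x + q the discriminant is Δ = -4 p^3 - 27 q^2 = -4*(10)^3 - 27*(12)^2 = -4000 - 3888 = -7888.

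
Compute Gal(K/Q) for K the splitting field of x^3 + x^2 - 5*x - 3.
Gal(K/Q) = S_3 (symmetric group of order 6)

Compute the discriminant of x^3 + (1)*x^2 + (-5)*x + (-3): Δ = 564. Since Δ is not a rational square, the Galois group is not contained in A_3; it must be the full S_3 (irreducibility of the cubic rules out anything smaller).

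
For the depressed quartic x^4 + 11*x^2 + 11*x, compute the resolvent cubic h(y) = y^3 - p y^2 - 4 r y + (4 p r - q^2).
h(y) = y^3 - 11*y^2 - 121

Identify coefficients: p = 11, q = 11, r = 0.
Plug into h(y) = y^3 - p y^2 - 4 r y + (4 p r - q^2):
  h(y) = y^3 - (11) y^2 - 4*(0) y + (4*(11)*(0) - (11)^2)
       = y^3 + (-11) y^2 + (0) y + (-121).
Simplifying: h(y) = y^3 - 11*y^2 - 121.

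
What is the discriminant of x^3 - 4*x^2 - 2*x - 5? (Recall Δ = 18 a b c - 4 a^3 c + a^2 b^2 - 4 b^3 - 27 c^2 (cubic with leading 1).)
Δ = -2579

For x^3 + a x^2 + b x + c the discriminant is Δ = 18 a b c - 4 a^3 c + a^2 b^2 - 4 b^3 - 27 c^2.
Plug a = -4, b = -2, c = -5:
  18*(-4)*(-2)*(-5) - 4*(-4)^3*(-5) + (-4)^2*(-2)^2 - 4*(-2)^3 - 27*(-5)^2
  = -720 + (-1280) + 64 + (32) + (-675)
  = -2579.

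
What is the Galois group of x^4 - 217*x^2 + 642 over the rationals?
Gal(K/Q) = V_4 (Klein four-group, Z/2Z × Z/2Z)

f factors as (x^2 - 214)(x^2 - 3), so the splitting field is K = Q(sqrt(214), sqrt(3)). The elements 214, 3, 642 are all non-squares in Q, so sqrt(214) and sqrt(3) generate independent quadratic extensions. Thus [K:Q] = 4 and Gal(K/Q) is generated by the two order-2 automorphisms sqrt(214) ↦ -sqrt(214) and sqrt(3) ↦ -sqrt(3), giving V_4.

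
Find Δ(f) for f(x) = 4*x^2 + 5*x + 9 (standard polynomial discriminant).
Δ = -119

For a quadratic a x^2 + b x + c the discriminant is Δ = b^2 - 4ac = (5)^2 - 4*(4)*(9) = 25 - (144) = -119.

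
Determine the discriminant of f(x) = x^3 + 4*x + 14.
Δ = -5548

For a depressed cubic x^3 + p x + q the discriminant is Δ = -4 p^3 - 27 q^2 = -4*(4)^3 - 27*(14)^2 = -256 - 5292 = -5548.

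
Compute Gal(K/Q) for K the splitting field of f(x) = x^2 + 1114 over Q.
Gal(K/Q) = Z/2Z (cyclic of order 2)

x^2 + 1114 is irreducible over Q since -1114 is not a rational square. The splitting field Q(sqrt(-1114)) has degree 2 over Q, and its unique nontrivial automorphism is sqrt(-1114) ↦ -sqrt(-1114). Hence Gal(Q(sqrt(-1114))/Q) = Z/2Z.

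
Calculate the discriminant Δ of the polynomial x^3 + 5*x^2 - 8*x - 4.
Δ = 8096

For x^3 + a x^2 + b x + c the discriminant is Δ = 18 a b c - 4 a^3 c + a^2 b^2 - 4 b^3 - 27 c^2.
Plug a = 5, b = -8, c = -4:
  18*(5)*(-8)*(-4) - 4*(5)^3*(-4) + (5)^2*(-8)^2 - 4*(-8)^3 - 27*(-4)^2
  = 2880 + (2000) + 1600 + (2048) + (-432)
  = 8096.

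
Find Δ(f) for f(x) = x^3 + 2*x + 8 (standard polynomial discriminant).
Δ = -1760

For a depressed cubic x^3 + p x + q the discriminant is Δ = -4 p^3 - 27 q^2 = -4*(2)^3 - 27*(8)^2 = -32 - 1728 = -1760.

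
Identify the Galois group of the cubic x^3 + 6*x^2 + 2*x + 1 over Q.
Gal(K/Q) = S_3 (symmetric group of order 6)

Compute the discriminant of x^3 + (6)*x^2 + (2)*x + (1): Δ = -563. Since Δ is not a rational square, the Galois group is not contained in A_3; it must be the full S_3 (irreducibility of the cubic rules out anything smaller).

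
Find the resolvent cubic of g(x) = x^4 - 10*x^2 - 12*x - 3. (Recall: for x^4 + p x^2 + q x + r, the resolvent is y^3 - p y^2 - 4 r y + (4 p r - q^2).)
h(y) = y^3 + 10*y^2 + 12*y - 24

Identify coefficients: p = -10, q = -12, r = -3.
Plug into h(y) = y^3 - p y^2 - 4 r y + (4 p r - q^2):
  h(y) = y^3 - (-10) y^2 - 4*(-3) y + (4*(-10)*(-3) - (-12)^2)
       = y^3 + (10) y^2 + (12) y + (-24).
Simplifying: h(y) = y^3 + 10*y^2 + 12*y - 24.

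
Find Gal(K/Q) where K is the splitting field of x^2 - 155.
Gal(K/Q) = Z/2Z (cyclic of order 2)

x^2 - 155 is irreducible over Q since 155 is not a rational square. The splitting field Q(sqrt(155)) has degree 2 over Q, and its unique nontrivial automorphism is sqrt(155) ↦ -sqrt(155). Hence Gal(Q(sqrt(155))/Q) = Z/2Z.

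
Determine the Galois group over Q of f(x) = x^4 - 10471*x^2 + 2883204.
Gal(K/Q) = Z/2Z (cyclic of order 2)

f factors as (x^2 - 10188)(x^2 - 283), so the splitting field is K = Q(sqrt(10188), sqrt(283)). The squarefree part of 10188 is 283 and the squarefree part of 283 is also 283, so sqrt(10188) and sqrt(283) are both rational multiples of sqrt(283). Hence Q(sqrt(10188)) = Q(sqrt(283)) = Q(sqrt(283)), and the splitting field collapses to a single degree-2 extension with Galois group Z/2Z.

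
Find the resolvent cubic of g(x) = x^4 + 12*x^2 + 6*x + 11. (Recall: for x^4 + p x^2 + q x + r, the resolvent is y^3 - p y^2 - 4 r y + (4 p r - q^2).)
h(y) = y^3 - 12*y^2 - 44*y + 492

Identify coefficients: p = 12, q = 6, r = 11.
Plug into h(y) = y^3 - p y^2 - 4 r y + (4 p r - q^2):
  h(y) = y^3 - (12) y^2 - 4*(11) y + (4*(12)*(11) - (6)^2)
       = y^3 + (-12) y^2 + (-44) y + (492).
Simplifying: h(y) = y^3 - 12*y^2 - 44*y + 492.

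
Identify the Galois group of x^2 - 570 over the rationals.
Gal(K/Q) = Z/2Z (cyclic of order 2)

x^2 - 570 is irreducible over Q since 570 is not a rational square. The splitting field Q(sqrt(570)) has degree 2 over Q, and its unique nontrivial automorphism is sqrt(570) ↦ -sqrt(570). Hence Gal(Q(sqrt(570))/Q) = Z/2Z.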